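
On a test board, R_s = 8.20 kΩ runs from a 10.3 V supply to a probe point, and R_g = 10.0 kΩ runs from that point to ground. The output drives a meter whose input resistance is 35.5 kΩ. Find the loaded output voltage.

V_out ≈ 5.02 V

The load sits in parallel with R_g: R_g‖R_L = (10.0 × 35.5) / (10.0 + 35.5) = 7.802 kΩ.
V_out = 10.3 × 7.802 / (8.20 + 7.802) = 10.3 × 7.802/16.00 = 5.02 V.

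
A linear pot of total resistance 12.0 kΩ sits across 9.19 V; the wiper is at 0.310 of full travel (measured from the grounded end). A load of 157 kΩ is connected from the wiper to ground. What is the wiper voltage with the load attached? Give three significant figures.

V ≈ 2.80 V

The wiper splits the pot into (1−α)R = 8.280 kΩ above and αR = 3.720 kΩ below.
Lower section ‖ load = 3.634 kΩ.
V_wiper = 9.19 × 3.634/(8.280 + 3.634) = 2.80 V.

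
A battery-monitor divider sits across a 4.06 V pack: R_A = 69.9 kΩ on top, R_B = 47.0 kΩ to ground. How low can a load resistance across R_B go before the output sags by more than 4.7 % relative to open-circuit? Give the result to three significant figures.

Output resistance R_th = R_A‖R_B = (69.9 × 47.0)/116.9 = 28.10 kΩ.
The fractional drop is R_th/(R_th + R_L); requiring this ≤ 0.0470 gives R_L ≥ R_th(1/0.0470 − 1) = 28.10 × 20.28 = 570 kΩ.

R_L(min) ≈ 570 kΩ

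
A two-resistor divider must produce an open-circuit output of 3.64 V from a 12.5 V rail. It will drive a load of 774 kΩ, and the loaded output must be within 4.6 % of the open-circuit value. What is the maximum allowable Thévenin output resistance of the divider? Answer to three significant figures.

R_th ≤ 37.3 kΩ

Loading drop = R_th/(R_th + R_L) ≤ 0.0460, so R_th ≤ R_L · ε/(1−ε) = 774 kΩ × 0.0460/0.9540 = 37.3 kΩ.
(Any R1, R2 with R2/(R1+R2) = 0.291 and R1‖R2 ≤ 37.3 kΩ will meet the spec.)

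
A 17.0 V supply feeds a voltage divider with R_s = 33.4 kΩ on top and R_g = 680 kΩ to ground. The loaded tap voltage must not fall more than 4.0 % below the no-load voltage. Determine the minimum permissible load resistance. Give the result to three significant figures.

R_L(min) ≈ 764 kΩ

Output resistance R_th = R_s‖R_g = (33.4 × 680)/713.4 = 31.84 kΩ.
The fractional drop is R_th/(R_th + R_L); requiring this ≤ 0.0400 gives R_L ≥ R_th(1/0.0400 − 1) = 31.84 × 24.00 = 764 kΩ.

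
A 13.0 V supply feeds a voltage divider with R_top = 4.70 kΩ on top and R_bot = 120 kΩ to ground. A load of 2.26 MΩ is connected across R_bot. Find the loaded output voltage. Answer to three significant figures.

V_out ≈ 12.5 V

The load sits in parallel with R_bot: R_bot‖R_L = (120 × 2260) / (120 + 2260) = 113.9 kΩ.
V_out = 13.0 × 113.9 / (4.70 + 113.9) = 13.0 × 113.9/118.6 = 12.5 V.
(Unloaded it would have been 12.5 V.)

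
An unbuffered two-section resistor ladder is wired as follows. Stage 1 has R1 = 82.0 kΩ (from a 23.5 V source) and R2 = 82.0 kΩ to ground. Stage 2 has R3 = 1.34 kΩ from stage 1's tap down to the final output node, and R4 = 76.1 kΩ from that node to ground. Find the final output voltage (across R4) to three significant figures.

Stage 2 presents R3+R4 = 77.44 kΩ as a load on stage 1's tap.
Stage 1's lower leg becomes R2‖(R3+R4) = 39.83 kΩ, so V_mid = 23.5 × 39.83/121.8 = 7.683 V.
Stage 2 is itself unloaded: V_out = V_mid × R4/(R3+R4) = 7.683 × 76.1/77.44 = 7.55 V.

V_out ≈ 7.55 V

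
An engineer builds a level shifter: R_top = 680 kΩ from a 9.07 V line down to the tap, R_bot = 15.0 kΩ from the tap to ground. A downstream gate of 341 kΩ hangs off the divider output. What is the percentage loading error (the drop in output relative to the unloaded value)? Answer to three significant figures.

4.13 %

The divider's output (Thévenin) resistance is R_top‖R_bot = 14.68 kΩ.
Fractional drop under load = R_th/(R_th + R_L) = 14.68 / (14.68 + 341) = 0.04126.
So the output falls by 4.13 %.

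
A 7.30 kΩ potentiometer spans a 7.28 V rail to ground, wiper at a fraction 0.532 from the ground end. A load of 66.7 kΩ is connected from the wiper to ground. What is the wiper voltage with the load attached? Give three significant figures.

The wiper splits the pot into (1−α)R = 3.416 kΩ above and αR = 3.884 kΩ below.
Lower section ‖ load = 3.670 kΩ.
V_wiper = 7.28 × 3.670/(3.416 + 3.670) = 3.77 V.

V ≈ 3.77 V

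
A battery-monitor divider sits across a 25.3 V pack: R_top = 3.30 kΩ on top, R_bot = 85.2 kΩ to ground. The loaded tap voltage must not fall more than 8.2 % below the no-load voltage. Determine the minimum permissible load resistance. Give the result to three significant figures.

Output resistance R_th = R_top‖R_bot = (3.30 × 85.2)/88.50 = 3.177 kΩ.
The fractional drop is R_th/(R_th + R_L); requiring this ≤ 0.0820 gives R_L ≥ R_th(1/0.0820 − 1) = 3.177 × 11.20 = 35.6 kΩ.

R_L(min) ≈ 35.6 kΩ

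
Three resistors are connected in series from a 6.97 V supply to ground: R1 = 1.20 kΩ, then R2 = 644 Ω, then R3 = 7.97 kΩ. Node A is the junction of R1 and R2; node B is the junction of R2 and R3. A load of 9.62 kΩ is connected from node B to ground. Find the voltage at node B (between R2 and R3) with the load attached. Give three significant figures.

V ≈ 4.90 V

At node B, R3 is in parallel with the load: R3‖R_L = 4359 Ω.
Below node A the resistance is R2 + (R3‖R_L) = 5003 Ω, so V_A = 6.97 × 5003/6203 = 5.622 V.
Then V_B = V_A × (R3‖R_L)/(R2 + R3‖R_L) = 5.622 × 4359/5003 = 4.90 V.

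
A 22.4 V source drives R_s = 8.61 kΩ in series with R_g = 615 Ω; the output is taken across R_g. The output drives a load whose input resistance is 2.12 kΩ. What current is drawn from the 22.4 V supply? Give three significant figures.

I ≈ 2.47 mA

R_g‖R_L = 476.7 Ω, so the source sees R_s + R_g‖R_L = 9087 Ω.
I = 22.4 V / 9087 Ω = 2.47 mA.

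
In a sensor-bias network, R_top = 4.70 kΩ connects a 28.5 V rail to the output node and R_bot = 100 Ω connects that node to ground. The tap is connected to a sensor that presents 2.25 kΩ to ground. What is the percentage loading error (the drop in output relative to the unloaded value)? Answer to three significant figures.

The divider's output (Thévenin) resistance is R_top‖R_bot = 97.92 Ω.
Fractional drop under load = R_th/(R_th + R_L) = 97.92 / (97.92 + 2250) = 0.04170.
So the output falls by 4.17 %.

4.17 %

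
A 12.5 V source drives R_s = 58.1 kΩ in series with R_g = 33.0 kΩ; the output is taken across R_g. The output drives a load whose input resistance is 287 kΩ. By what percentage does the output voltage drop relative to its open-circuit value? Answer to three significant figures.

6.83 %

The divider's output (Thévenin) resistance is R_s‖R_g = 21.05 kΩ.
Fractional drop under load = R_th/(R_th + R_L) = 21.05 / (21.05 + 287) = 0.06832.
So the output falls by 6.83 %.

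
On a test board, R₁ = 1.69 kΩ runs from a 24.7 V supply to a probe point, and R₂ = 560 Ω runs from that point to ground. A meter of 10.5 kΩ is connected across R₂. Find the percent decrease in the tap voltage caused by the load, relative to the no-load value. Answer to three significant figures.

3.85 %

The divider's output (Thévenin) resistance is R₁‖R₂ = 420.6 Ω.
Fractional drop under load = R_th/(R_th + R_L) = 420.6 / (420.6 + 10500) = 0.03852.
So the output falls by 3.85 %.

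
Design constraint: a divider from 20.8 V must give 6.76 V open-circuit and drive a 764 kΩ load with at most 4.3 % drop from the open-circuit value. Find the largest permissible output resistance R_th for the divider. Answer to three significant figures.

Loading drop = R_th/(R_th + R_L) ≤ 0.0430, so R_th ≤ R_L · ε/(1−ε) = 764 kΩ × 0.0430/0.9570 = 34.3 kΩ.

R_th ≤ 34.3 kΩ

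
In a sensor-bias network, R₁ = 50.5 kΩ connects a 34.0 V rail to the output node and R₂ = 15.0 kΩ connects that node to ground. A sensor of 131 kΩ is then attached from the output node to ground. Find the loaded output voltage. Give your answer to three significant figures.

V_out ≈ 7.15 V

The load sits in parallel with R₂: R₂‖R_L = (15.0 × 131) / (15.0 + 131) = 13.46 kΩ.
V_out = 34.0 × 13.46 / (50.5 + 13.46) = 34.0 × 13.46/63.96 = 7.15 V.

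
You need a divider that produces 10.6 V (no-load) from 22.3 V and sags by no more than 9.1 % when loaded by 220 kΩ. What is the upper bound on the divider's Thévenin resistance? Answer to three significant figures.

R_th ≤ 22.0 kΩ

Loading drop = R_th/(R_th + R_L) ≤ 0.0910, so R_th ≤ R_L · ε/(1−ε) = 220 kΩ × 0.0910/0.9090 = 22.0 kΩ.
(Any R1, R2 with R2/(R1+R2) = 0.475 and R1‖R2 ≤ 22.0 kΩ will meet the spec.)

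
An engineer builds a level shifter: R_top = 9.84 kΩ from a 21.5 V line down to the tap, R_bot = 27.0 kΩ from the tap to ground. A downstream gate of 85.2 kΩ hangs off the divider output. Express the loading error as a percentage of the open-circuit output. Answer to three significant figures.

7.80 %

The divider's output (Thévenin) resistance is R_top‖R_bot = 7.212 kΩ.
Fractional drop under load = R_th/(R_th + R_L) = 7.212 / (7.212 + 85.2) = 0.07804.
So the output falls by 7.80 %.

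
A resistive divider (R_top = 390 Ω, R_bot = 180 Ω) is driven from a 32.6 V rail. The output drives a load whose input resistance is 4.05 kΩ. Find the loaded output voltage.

The load sits in parallel with R_bot: R_bot‖R_L = (180 × 4050) / (180 + 4050) = 172.3 Ω.
V_out = 32.6 × 172.3 / (390 + 172.3) = 32.6 × 172.3/562.3 = 9.99 V.
(Unloaded it would have been 10.3 V.)

V_out ≈ 9.99 V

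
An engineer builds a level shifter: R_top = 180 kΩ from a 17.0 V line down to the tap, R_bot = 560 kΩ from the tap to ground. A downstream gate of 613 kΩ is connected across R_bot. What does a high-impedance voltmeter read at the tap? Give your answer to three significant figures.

V_out ≈ 10.5 V

The load sits in parallel with R_bot: R_bot‖R_L = (560 × 613) / (560 + 613) = 292.7 kΩ.
V_out = 17.0 × 292.7 / (180 + 292.7) = 17.0 × 292.7/472.7 = 10.5 V.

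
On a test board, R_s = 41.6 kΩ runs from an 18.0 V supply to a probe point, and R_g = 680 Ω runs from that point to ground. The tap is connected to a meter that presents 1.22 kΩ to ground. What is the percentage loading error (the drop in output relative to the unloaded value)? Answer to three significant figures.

The divider's output (Thévenin) resistance is R_s‖R_g = 669.1 Ω.
Fractional drop under load = R_th/(R_th + R_L) = 669.1 / (669.1 + 1220) = 0.3542.
So the output falls by 35.4 %.

35.4 %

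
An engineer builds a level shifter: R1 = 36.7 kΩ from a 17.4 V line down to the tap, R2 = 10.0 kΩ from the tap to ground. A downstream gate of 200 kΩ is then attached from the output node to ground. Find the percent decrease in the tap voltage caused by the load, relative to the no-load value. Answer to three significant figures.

3.78 %

The divider's output (Thévenin) resistance is R1‖R2 = 7.859 kΩ.
Fractional drop under load = R_th/(R_th + R_L) = 7.859 / (7.859 + 200) = 0.03781.
So the output falls by 3.78 %.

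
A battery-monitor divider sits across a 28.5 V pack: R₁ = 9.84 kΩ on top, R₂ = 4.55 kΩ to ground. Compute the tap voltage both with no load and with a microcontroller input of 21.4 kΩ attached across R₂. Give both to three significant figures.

Unloaded: 9.01 V; loaded: 7.87 V

Open-circuit: V = 28.5 × 4.55/(9.84 + 4.55) = 9.01 V.
With the load, R₂ becomes R₂‖R_L = 3.752 kΩ, so V = 28.5 × 3.752/13.59 = 7.87 V.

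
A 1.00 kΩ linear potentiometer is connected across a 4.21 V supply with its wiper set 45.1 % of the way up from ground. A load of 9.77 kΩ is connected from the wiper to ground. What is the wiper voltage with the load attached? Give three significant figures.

V ≈ 1.85 V

The wiper splits the pot into (1−α)R = 549.0 Ω above and αR = 451.0 Ω below.
Lower section ‖ load = 431.1 Ω.
V_wiper = 4.21 × 431.1/(549.0 + 431.1) = 1.85 V.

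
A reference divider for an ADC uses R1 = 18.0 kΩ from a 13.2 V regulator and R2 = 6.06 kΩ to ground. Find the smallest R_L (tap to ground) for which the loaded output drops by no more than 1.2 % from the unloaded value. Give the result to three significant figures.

Output resistance R_th = R1‖R2 = (18.0 × 6.06)/24.06 = 4.534 kΩ.
The fractional drop is R_th/(R_th + R_L); requiring this ≤ 0.0120 gives R_L ≥ R_th(1/0.0120 − 1) = 4.534 × 82.33 = 373 kΩ.

R_L(min) ≈ 373 kΩ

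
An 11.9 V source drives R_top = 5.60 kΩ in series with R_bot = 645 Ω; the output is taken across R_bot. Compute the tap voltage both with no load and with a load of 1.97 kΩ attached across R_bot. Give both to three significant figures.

Open-circuit: V = 11.9 × 645/(5600 + 645) = 1.23 V.
With the load, R_bot becomes R_bot‖R_L = 485.9 Ω, so V = 11.9 × 485.9/6086 = 0.950 V.

Unloaded: 1.23 V; loaded: 0.950 V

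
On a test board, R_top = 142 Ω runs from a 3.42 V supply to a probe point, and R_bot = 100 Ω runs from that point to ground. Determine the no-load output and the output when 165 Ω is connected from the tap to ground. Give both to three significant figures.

Open-circuit: V = 3.42 × 100/(142 + 100) = 1.41 V.
With the load, R_bot becomes R_bot‖R_L = 62.26 Ω, so V = 3.42 × 62.26/204.3 = 1.04 V.

Unloaded: 1.41 V; loaded: 1.04 V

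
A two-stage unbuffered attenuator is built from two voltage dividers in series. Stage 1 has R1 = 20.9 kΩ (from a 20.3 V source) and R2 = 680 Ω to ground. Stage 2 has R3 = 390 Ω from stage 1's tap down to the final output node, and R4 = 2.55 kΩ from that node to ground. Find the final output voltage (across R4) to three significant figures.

Stage 2 presents R3+R4 = 2940 Ω as a load on stage 1's tap.
Stage 1's lower leg becomes R2‖(R3+R4) = 552.3 Ω, so V_mid = 20.3 × 552.3/21450 = 0.5226 V.
Stage 2 is itself unloaded: V_out = V_mid × R4/(R3+R4) = 0.5226 × 2550/2940 = 0.453 V.

V_out ≈ 0.453 V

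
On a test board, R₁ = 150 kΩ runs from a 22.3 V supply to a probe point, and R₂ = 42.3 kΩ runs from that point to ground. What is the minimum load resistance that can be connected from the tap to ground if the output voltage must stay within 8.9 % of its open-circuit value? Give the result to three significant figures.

R_L(min) ≈ 338 kΩ

Output resistance R_th = R₁‖R₂ = (150 × 42.3)/192.3 = 33.00 kΩ.
The fractional drop is R_th/(R_th + R_L); requiring this ≤ 0.0890 gives R_L ≥ R_th(1/0.0890 − 1) = 33.00 × 10.24 = 338 kΩ.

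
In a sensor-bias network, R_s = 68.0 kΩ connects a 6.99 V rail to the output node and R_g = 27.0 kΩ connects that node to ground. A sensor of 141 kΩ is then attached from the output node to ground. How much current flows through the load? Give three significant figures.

R_g‖R_L = 22.66 kΩ; V_out = 6.99 × 22.66/90.66 = 1.747 V.
I_L = V_out / R_L = 1.747 / 141 kΩ = 0.0124 mA.

I_L ≈ 0.0124 mA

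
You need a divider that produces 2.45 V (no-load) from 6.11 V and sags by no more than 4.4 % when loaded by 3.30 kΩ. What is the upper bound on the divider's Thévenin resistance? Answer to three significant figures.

Loading drop = R_th/(R_th + R_L) ≤ 0.0440, so R_th ≤ R_L · ε/(1−ε) = 3.30 kΩ × 0.0440/0.9560 = 152 Ω.
(Any R1, R2 with R2/(R1+R2) = 0.401 and R1‖R2 ≤ 152 Ω will meet the spec.)

R_th ≤ 152 Ω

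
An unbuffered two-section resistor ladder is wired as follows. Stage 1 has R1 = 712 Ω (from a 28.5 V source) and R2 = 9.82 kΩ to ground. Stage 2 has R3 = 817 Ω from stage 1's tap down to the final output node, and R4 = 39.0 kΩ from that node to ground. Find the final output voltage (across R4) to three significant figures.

V_out ≈ 25.6 V

Stage 2 presents R3+R4 = 39820 Ω as a load on stage 1's tap.
Stage 1's lower leg becomes R2‖(R3+R4) = 7877 Ω, so V_mid = 28.5 × 7877/8589 = 26.14 V.
Stage 2 is itself unloaded: V_out = V_mid × R4/(R3+R4) = 26.14 × 39000/39820 = 25.6 V.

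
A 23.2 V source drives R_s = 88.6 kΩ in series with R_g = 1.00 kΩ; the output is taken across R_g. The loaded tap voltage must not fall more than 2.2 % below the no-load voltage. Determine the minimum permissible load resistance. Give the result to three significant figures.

Output resistance R_th = R_s‖R_g = (88600 × 1000)/89600 = 988.8 Ω.
The fractional drop is R_th/(R_th + R_L); requiring this ≤ 0.0220 gives R_L ≥ R_th(1/0.0220 − 1) = 988.8 × 44.45 = 44.0 kΩ.

R_L(min) ≈ 44.0 kΩ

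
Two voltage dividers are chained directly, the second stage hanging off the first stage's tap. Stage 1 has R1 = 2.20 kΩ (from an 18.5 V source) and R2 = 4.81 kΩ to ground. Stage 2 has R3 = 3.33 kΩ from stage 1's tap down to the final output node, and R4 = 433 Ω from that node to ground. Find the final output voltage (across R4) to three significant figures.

V_out ≈ 1.04 V

Stage 2 presents R3+R4 = 3763 Ω as a load on stage 1's tap.
Stage 1's lower leg becomes R2‖(R3+R4) = 2111 Ω, so V_mid = 18.5 × 2111/4311 = 9.060 V.
Stage 2 is itself unloaded: V_out = V_mid × R4/(R3+R4) = 9.060 × 433/3763 = 1.04 V.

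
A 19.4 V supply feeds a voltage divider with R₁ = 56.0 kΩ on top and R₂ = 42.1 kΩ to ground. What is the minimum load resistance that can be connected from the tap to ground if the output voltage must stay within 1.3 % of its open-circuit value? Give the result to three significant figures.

R_L(min) ≈ 1.82 MΩ

Output resistance R_th = R₁‖R₂ = (56.0 × 42.1)/98.10 = 24.03 kΩ.
The fractional drop is R_th/(R_th + R_L); requiring this ≤ 0.0130 gives R_L ≥ R_th(1/0.0130 − 1) = 24.03 × 75.92 = 1.82 MΩ.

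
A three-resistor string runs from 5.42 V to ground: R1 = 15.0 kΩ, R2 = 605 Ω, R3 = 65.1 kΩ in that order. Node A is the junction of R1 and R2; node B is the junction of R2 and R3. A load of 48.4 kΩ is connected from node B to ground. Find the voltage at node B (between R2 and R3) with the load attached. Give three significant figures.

V ≈ 3.47 V

At node B, R3 is in parallel with the load: R3‖R_L = 27760 Ω.
Below node A the resistance is R2 + (R3‖R_L) = 28370 Ω, so V_A = 5.42 × 28370/43370 = 3.545 V.
Then V_B = V_A × (R3‖R_L)/(R2 + R3‖R_L) = 3.545 × 27760/28370 = 3.47 V.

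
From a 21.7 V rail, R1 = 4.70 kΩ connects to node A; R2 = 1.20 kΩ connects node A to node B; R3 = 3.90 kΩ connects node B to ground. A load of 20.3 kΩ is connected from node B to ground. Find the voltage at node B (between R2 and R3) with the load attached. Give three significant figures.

V ≈ 7.74 V

At node B, R3 is in parallel with the load: R3‖R_L = 3.271 kΩ.
Below node A the resistance is R2 + (R3‖R_L) = 4.471 kΩ, so V_A = 21.7 × 4.471/9.171 = 10.58 V.
Then V_B = V_A × (R3‖R_L)/(R2 + R3‖R_L) = 10.58 × 3.271/4.471 = 7.74 V.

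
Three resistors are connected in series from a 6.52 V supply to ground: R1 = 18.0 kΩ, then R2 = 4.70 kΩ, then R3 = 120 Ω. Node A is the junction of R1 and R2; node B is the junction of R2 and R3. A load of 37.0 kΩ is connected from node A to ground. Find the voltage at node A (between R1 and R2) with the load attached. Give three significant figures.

V ≈ 1.25 V

Below node A the series string R2+R3 = 4820 Ω sits in parallel with the 37000 Ω load: 4264 Ω.
V_A = 6.52 × 4264/(18000 + 4264) = 1.25 V.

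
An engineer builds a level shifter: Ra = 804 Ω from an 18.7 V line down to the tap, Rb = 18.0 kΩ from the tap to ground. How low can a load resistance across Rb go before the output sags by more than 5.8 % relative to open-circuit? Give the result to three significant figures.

R_L(min) ≈ 12.5 kΩ

Output resistance R_th = Ra‖Rb = (804 × 18000)/18800 = 769.6 Ω.
The fractional drop is R_th/(R_th + R_L); requiring this ≤ 0.0580 gives R_L ≥ R_th(1/0.0580 − 1) = 769.6 × 16.24 = 12.5 kΩ.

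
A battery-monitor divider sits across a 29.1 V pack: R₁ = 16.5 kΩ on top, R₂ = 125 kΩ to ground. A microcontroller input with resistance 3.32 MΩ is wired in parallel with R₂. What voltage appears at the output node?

The load sits in parallel with R₂: R₂‖R_L = (125 × 3320) / (125 + 3320) = 120.5 kΩ.
V_out = 29.1 × 120.5 / (16.5 + 120.5) = 29.1 × 120.5/137.0 = 25.6 V.
(Unloaded it would have been 25.7 V.)

V_out ≈ 25.6 V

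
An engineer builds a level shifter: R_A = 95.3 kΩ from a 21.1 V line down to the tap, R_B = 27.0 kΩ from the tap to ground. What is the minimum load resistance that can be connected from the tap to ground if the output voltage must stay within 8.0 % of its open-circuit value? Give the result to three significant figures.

Output resistance R_th = R_A‖R_B = (95.3 × 27.0)/122.3 = 21.04 kΩ.
The fractional drop is R_th/(R_th + R_L); requiring this ≤ 0.0800 gives R_L ≥ R_th(1/0.0800 − 1) = 21.04 × 11.50 = 242 kΩ.

R_L(min) ≈ 242 kΩ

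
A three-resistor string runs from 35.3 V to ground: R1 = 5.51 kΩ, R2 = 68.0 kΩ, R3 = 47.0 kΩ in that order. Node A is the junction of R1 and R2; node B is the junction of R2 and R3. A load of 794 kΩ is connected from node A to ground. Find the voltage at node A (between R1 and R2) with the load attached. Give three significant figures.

Below node A the series string R2+R3 = 115.0 kΩ sits in parallel with the 794 kΩ load: 100.5 kΩ.
V_A = 35.3 × 100.5/(5.51 + 100.5) = 33.5 V.

V ≈ 33.5 V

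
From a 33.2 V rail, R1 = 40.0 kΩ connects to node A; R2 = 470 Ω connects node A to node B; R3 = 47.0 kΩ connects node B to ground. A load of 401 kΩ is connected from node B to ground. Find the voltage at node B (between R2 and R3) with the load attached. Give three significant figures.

V ≈ 16.9 V

At node B, R3 is in parallel with the load: R3‖R_L = 42070 Ω.
Below node A the resistance is R2 + (R3‖R_L) = 42540 Ω, so V_A = 33.2 × 42540/82540 = 17.11 V.
Then V_B = V_A × (R3‖R_L)/(R2 + R3‖R_L) = 17.11 × 42070/42540 = 16.9 V.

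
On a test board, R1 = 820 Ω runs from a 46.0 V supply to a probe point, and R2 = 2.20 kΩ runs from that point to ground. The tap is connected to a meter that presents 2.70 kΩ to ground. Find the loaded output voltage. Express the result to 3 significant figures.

The load sits in parallel with R2: R2‖R_L = (2200 × 2700) / (2200 + 2700) = 1212 Ω.
V_out = 46.0 × 1212 / (820 + 1212) = 46.0 × 1212/2032 = 27.4 V.

V_out ≈ 27.4 V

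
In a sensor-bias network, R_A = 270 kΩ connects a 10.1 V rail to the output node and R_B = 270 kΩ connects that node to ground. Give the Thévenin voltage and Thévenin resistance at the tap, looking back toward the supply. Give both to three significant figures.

V_th = 5.05 V, R_th = 135 kΩ

V_th is the open-circuit tap voltage: 10.1 × 270/(270 + 270) = 5.05 V.
With the supply zeroed, R_A and R_B appear in parallel from the tap: R_th = R_A‖R_B = (270 × 270)/540.0 = 135 kΩ.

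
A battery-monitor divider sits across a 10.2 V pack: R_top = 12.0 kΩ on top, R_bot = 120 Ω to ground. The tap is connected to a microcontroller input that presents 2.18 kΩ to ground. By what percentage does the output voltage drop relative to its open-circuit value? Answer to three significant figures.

5.17 %

The divider's output (Thévenin) resistance is R_top‖R_bot = 118.8 Ω.
Fractional drop under load = R_th/(R_th + R_L) = 118.8 / (118.8 + 2180) = 0.05168.
So the output falls by 5.17 %.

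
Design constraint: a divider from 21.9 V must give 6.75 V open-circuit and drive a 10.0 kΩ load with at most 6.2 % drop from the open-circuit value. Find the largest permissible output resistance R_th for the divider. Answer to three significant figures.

Loading drop = R_th/(R_th + R_L) ≤ 0.0620, so R_th ≤ R_L · ε/(1−ε) = 10.0 kΩ × 0.0620/0.9380 = 661 Ω.
(Any R1, R2 with R2/(R1+R2) = 0.308 and R1‖R2 ≤ 661 Ω will meet the spec.)

R_th ≤ 661 Ω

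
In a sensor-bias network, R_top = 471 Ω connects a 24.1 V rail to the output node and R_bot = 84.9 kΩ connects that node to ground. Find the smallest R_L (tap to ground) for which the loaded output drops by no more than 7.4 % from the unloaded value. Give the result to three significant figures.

R_L(min) ≈ 5.86 kΩ

Output resistance R_th = R_top‖R_bot = (471 × 84900)/85370 = 468.4 Ω.
The fractional drop is R_th/(R_th + R_L); requiring this ≤ 0.0740 gives R_L ≥ R_th(1/0.0740 − 1) = 468.4 × 12.51 = 5.86 kΩ.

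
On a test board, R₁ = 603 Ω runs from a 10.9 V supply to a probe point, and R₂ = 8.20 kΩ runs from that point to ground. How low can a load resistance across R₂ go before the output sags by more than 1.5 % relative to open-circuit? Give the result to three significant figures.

Output resistance R_th = R₁‖R₂ = (603 × 8200)/8803 = 561.7 Ω.
The fractional drop is R_th/(R_th + R_L); requiring this ≤ 0.0150 gives R_L ≥ R_th(1/0.0150 − 1) = 561.7 × 65.67 = 36.9 kΩ.

R_L(min) ≈ 36.9 kΩ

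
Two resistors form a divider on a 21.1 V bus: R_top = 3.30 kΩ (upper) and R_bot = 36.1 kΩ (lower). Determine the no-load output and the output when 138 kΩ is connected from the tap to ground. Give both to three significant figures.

Unloaded: 19.3 V; loaded: 18.9 V

Open-circuit: V = 21.1 × 36.1/(3.30 + 36.1) = 19.3 V.
With the load, R_bot becomes R_bot‖R_L = 28.61 kΩ, so V = 21.1 × 28.61/31.91 = 18.9 V.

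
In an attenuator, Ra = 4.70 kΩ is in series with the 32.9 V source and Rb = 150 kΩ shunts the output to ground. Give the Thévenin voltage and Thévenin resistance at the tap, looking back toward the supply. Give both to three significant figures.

V_th is the open-circuit tap voltage: 32.9 × 150/(4.70 + 150) = 31.9 V.
With the supply zeroed, Ra and Rb appear in parallel from the tap: R_th = Ra‖Rb = (4.70 × 150)/154.7 = 4.56 kΩ.

V_th = 31.9 V, R_th = 4.56 kΩ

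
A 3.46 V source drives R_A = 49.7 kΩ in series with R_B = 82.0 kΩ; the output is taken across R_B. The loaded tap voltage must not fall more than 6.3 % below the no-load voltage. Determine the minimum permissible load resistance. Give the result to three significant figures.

Output resistance R_th = R_A‖R_B = (49.7 × 82.0)/131.7 = 30.94 kΩ.
The fractional drop is R_th/(R_th + R_L); requiring this ≤ 0.0630 gives R_L ≥ R_th(1/0.0630 − 1) = 30.94 × 14.87 = 460 kΩ.

R_L(min) ≈ 460 kΩ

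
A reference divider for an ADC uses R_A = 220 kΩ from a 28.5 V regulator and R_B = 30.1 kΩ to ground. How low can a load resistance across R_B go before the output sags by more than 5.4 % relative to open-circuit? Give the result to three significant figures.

R_L(min) ≈ 464 kΩ

Output resistance R_th = R_A‖R_B = (220 × 30.1)/250.1 = 26.48 kΩ.
The fractional drop is R_th/(R_th + R_L); requiring this ≤ 0.0540 gives R_L ≥ R_th(1/0.0540 − 1) = 26.48 × 17.52 = 464 kΩ.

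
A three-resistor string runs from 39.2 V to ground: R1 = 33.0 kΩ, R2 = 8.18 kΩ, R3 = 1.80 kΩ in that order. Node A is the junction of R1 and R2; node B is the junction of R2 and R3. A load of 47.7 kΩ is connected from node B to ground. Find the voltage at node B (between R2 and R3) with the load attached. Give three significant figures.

V ≈ 1.58 V

At node B, R3 is in parallel with the load: R3‖R_L = 1.735 kΩ.
Below node A the resistance is R2 + (R3‖R_L) = 9.915 kΩ, so V_A = 39.2 × 9.915/42.91 = 9.056 V.
Then V_B = V_A × (R3‖R_L)/(R2 + R3‖R_L) = 9.056 × 1.735/9.915 = 1.58 V.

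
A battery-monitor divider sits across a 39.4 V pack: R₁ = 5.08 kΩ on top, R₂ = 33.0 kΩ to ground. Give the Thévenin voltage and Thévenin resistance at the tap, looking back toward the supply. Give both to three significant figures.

V_th = 34.1 V, R_th = 4.40 kΩ

V_th is the open-circuit tap voltage: 39.4 × 33.0/(5.08 + 33.0) = 34.1 V.
With the supply zeroed, R₁ and R₂ appear in parallel from the tap: R_th = R₁‖R₂ = (5.08 × 33.0)/38.08 = 4.40 kΩ.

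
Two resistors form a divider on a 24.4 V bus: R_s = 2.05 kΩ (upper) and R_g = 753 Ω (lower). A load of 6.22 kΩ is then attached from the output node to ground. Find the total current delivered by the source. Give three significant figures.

I ≈ 8.97 mA

R_g‖R_L = 671.7 Ω, so the source sees R_s + R_g‖R_L = 2722 Ω.
I = 24.4 V / 2722 Ω = 8.97 mA.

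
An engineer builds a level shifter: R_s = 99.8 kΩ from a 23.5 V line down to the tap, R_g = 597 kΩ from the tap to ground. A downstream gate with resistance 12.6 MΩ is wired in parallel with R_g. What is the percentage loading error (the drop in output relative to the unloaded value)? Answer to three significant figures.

The divider's output (Thévenin) resistance is R_s‖R_g = 85.51 kΩ.
Fractional drop under load = R_th/(R_th + R_L) = 85.51 / (85.51 + 12600) = 0.006740.
So the output falls by 0.674 %.

0.674 %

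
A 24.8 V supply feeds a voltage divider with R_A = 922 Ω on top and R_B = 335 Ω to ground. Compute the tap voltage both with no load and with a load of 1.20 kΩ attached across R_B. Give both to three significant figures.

Unloaded: 6.61 V; loaded: 5.49 V

Open-circuit: V = 24.8 × 335/(922 + 335) = 6.61 V.
With the load, R_B becomes R_B‖R_L = 261.9 Ω, so V = 24.8 × 261.9/1184 = 5.49 V.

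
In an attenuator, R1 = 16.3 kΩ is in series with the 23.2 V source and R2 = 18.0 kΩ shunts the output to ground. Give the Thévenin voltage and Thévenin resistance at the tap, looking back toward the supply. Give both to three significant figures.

V_th is the open-circuit tap voltage: 23.2 × 18.0/(16.3 + 18.0) = 12.2 V.
With the supply zeroed, R1 and R2 appear in parallel from the tap: R_th = R1‖R2 = (16.3 × 18.0)/34.30 = 8.55 kΩ.

V_th = 12.2 V, R_th = 8.55 kΩ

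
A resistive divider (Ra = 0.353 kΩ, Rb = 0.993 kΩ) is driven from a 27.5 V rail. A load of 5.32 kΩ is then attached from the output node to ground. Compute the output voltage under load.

V_out ≈ 19.3 V

The load sits in parallel with Rb: Rb‖R_L = (993 × 5320) / (993 + 5320) = 836.8 Ω.
V_out = 27.5 × 836.8 / (353 + 836.8) = 27.5 × 836.8/1190 = 19.3 V.
(Unloaded it would have been 20.3 V.)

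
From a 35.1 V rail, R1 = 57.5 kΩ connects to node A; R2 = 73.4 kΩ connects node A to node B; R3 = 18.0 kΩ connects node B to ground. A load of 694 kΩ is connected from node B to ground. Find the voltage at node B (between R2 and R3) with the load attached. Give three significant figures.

V ≈ 4.15 V

At node B, R3 is in parallel with the load: R3‖R_L = 17.54 kΩ.
Below node A the resistance is R2 + (R3‖R_L) = 90.94 kΩ, so V_A = 35.1 × 90.94/148.4 = 21.50 V.
Then V_B = V_A × (R3‖R_L)/(R2 + R3‖R_L) = 21.50 × 17.54/90.94 = 4.15 V.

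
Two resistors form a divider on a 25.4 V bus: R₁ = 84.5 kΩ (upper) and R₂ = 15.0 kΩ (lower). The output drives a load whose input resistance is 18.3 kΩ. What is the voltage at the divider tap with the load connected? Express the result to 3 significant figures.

V_out ≈ 2.26 V

The load sits in parallel with R₂: R₂‖R_L = (15.0 × 18.3) / (15.0 + 18.3) = 8.243 kΩ.
V_out = 25.4 × 8.243 / (84.5 + 8.243) = 25.4 × 8.243/92.74 = 2.26 V.
(Unloaded it would have been 3.83 V.)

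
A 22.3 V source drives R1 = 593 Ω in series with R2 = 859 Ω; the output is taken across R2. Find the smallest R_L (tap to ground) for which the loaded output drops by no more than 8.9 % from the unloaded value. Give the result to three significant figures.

R_L(min) ≈ 3.59 kΩ

Output resistance R_th = R1‖R2 = (593 × 859)/1452 = 350.8 Ω.
The fractional drop is R_th/(R_th + R_L); requiring this ≤ 0.0890 gives R_L ≥ R_th(1/0.0890 − 1) = 350.8 × 10.24 = 3.59 kΩ.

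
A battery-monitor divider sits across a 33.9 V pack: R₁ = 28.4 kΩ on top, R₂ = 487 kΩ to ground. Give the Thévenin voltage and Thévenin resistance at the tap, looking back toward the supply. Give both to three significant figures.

V_th = 32.0 V, R_th = 26.8 kΩ

V_th is the open-circuit tap voltage: 33.9 × 487/(28.4 + 487) = 32.0 V.
With the supply zeroed, R₁ and R₂ appear in parallel from the tap: R_th = R₁‖R₂ = (28.4 × 487)/515.4 = 26.8 kΩ.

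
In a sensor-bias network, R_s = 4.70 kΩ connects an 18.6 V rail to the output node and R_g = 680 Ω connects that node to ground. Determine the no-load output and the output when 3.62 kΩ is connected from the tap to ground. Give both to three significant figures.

Unloaded: 2.35 V; loaded: 2.02 V

Open-circuit: V = 18.6 × 680/(4700 + 680) = 2.35 V.
With the load, R_g becomes R_g‖R_L = 572.5 Ω, so V = 18.6 × 572.5/5272 = 2.02 V.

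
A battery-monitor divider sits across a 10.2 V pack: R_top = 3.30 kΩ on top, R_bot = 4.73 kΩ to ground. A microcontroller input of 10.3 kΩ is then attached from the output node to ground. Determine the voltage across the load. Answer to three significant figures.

The load sits in parallel with R_bot: R_bot‖R_L = (4.73 × 10.3) / (4.73 + 10.3) = 3.241 kΩ.
V_out = 10.2 × 3.241 / (3.30 + 3.241) = 10.2 × 3.241/6.541 = 5.05 V.
(Unloaded it would have been 6.01 V.)

V_out ≈ 5.05 V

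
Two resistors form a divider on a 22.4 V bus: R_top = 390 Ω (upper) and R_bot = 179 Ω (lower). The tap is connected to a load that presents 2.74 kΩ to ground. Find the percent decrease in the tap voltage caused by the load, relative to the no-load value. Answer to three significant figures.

4.29 %

The divider's output (Thévenin) resistance is R_top‖R_bot = 122.7 Ω.
Fractional drop under load = R_th/(R_th + R_L) = 122.7 / (122.7 + 2740) = 0.04286.
So the output falls by 4.29 %.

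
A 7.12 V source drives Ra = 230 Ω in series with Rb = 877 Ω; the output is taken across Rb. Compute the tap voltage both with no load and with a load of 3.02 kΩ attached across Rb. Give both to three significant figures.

Open-circuit: V = 7.12 × 877/(230 + 877) = 5.64 V.
With the load, Rb becomes Rb‖R_L = 679.6 Ω, so V = 7.12 × 679.6/909.6 = 5.32 V.

Unloaded: 5.64 V; loaded: 5.32 V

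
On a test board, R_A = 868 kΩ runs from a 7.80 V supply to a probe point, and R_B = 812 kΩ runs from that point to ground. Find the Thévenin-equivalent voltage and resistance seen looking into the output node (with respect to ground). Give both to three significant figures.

V_th is the open-circuit tap voltage: 7.80 × 812/(868 + 812) = 3.77 V.
With the supply zeroed, R_A and R_B appear in parallel from the tap: R_th = R_A‖R_B = (868 × 812)/1680 = 420 kΩ.

V_th = 3.77 V, R_th = 420 kΩ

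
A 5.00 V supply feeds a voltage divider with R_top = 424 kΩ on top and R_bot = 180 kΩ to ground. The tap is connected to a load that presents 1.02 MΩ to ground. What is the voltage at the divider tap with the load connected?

The load sits in parallel with R_bot: R_bot‖R_L = (180 × 1020) / (180 + 1020) = 153.0 kΩ.
V_out = 5.00 × 153.0 / (424 + 153.0) = 5.00 × 153.0/577.0 = 1.33 V.

V_out ≈ 1.33 V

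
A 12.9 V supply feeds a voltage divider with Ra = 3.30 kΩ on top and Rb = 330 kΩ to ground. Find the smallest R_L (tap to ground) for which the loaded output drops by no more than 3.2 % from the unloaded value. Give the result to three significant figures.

R_L(min) ≈ 98.8 kΩ

Output resistance R_th = Ra‖Rb = (3.30 × 330)/333.3 = 3.267 kΩ.
The fractional drop is R_th/(R_th + R_L); requiring this ≤ 0.0320 gives R_L ≥ R_th(1/0.0320 − 1) = 3.267 × 30.25 = 98.8 kΩ.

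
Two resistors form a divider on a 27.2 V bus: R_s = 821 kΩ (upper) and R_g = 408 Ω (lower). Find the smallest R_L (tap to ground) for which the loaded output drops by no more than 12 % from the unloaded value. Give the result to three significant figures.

R_L(min) ≈ 2.99 kΩ

Output resistance R_th = R_s‖R_g = (821000 × 408)/821400 = 407.8 Ω.
The fractional drop is R_th/(R_th + R_L); requiring this ≤ 0.120 gives R_L ≥ R_th(1/0.120 − 1) = 407.8 × 7.333 = 2.99 kΩ.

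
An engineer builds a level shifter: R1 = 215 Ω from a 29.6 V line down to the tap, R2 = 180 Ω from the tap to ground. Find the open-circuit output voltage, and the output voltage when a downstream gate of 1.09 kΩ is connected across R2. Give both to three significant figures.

Open-circuit: V = 29.6 × 180/(215 + 180) = 13.5 V.
With the load, R2 becomes R2‖R_L = 154.5 Ω, so V = 29.6 × 154.5/369.5 = 12.4 V.

Unloaded: 13.5 V; loaded: 12.4 V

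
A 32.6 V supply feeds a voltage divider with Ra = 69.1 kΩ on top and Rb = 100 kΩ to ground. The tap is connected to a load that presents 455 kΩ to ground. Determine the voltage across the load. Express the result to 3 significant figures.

The load sits in parallel with Rb: Rb‖R_L = (100 × 455) / (100 + 455) = 81.98 kΩ.
V_out = 32.6 × 81.98 / (69.1 + 81.98) = 32.6 × 81.98/151.1 = 17.7 V.

V_out ≈ 17.7 V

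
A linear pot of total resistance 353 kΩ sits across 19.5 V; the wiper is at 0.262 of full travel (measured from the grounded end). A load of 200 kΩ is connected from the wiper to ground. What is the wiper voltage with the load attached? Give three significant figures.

V ≈ 3.81 V

The wiper splits the pot into (1−α)R = 260.5 kΩ above and αR = 92.49 kΩ below.
Lower section ‖ load = 63.24 kΩ.
V_wiper = 19.5 × 63.24/(260.5 + 63.24) = 3.81 V.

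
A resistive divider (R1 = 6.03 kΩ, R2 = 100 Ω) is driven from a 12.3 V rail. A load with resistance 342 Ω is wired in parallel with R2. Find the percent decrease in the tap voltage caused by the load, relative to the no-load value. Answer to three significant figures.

22.3 %

Unloaded V = 12.3 × 100/6130 = 0.2007 V.
Loaded: R2‖R_L = 77.38 Ω, giving V = 12.3 × 77.38/6107 = 0.1558 V.
Drop = (0.2007 − 0.1558) / 0.2007 = 22.3 %.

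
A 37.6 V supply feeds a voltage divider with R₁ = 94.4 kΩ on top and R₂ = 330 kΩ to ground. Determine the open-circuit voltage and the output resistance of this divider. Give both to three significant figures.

V_th is the open-circuit tap voltage: 37.6 × 330/(94.4 + 330) = 29.2 V.
With the supply zeroed, R₁ and R₂ appear in parallel from the tap: R_th = R₁‖R₂ = (94.4 × 330)/424.4 = 73.4 kΩ.

V_th = 29.2 V, R_th = 73.4 kΩ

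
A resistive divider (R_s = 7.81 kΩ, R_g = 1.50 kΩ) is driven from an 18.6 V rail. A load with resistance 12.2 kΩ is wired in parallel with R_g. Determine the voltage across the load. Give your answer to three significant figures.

The load sits in parallel with R_g: R_g‖R_L = (1.50 × 12.2) / (1.50 + 12.2) = 1.336 kΩ.
V_out = 18.6 × 1.336 / (7.81 + 1.336) = 18.6 × 1.336/9.146 = 2.72 V.

V_out ≈ 2.72 V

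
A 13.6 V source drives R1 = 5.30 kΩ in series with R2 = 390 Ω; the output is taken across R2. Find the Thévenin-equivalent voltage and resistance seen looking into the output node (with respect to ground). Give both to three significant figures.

V_th is the open-circuit tap voltage: 13.6 × 390/(5300 + 390) = 0.932 V.
With the supply zeroed, R1 and R2 appear in parallel from the tap: R_th = R1‖R2 = (5300 × 390)/5690 = 363 Ω.

V_th = 0.932 V, R_th = 363 Ω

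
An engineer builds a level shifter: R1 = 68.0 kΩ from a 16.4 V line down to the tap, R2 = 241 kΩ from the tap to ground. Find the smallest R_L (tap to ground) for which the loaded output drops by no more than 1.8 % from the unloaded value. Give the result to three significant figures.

R_L(min) ≈ 2.89 MΩ

Output resistance R_th = R1‖R2 = (68.0 × 241)/309.0 = 53.04 kΩ.
The fractional drop is R_th/(R_th + R_L); requiring this ≤ 0.0180 gives R_L ≥ R_th(1/0.0180 − 1) = 53.04 × 54.56 = 2.89 MΩ.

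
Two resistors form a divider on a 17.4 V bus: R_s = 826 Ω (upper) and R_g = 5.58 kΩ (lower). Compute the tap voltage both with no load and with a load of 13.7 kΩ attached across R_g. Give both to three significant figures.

Open-circuit: V = 17.4 × 5580/(826 + 5580) = 15.2 V.
With the load, R_g becomes R_g‖R_L = 3965 Ω, so V = 17.4 × 3965/4791 = 14.4 V.

Unloaded: 15.2 V; loaded: 14.4 V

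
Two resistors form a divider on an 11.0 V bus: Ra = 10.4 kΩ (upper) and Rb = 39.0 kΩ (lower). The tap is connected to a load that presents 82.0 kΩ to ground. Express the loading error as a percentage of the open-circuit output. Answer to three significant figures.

The divider's output (Thévenin) resistance is Ra‖Rb = 8.211 kΩ.
Fractional drop under load = R_th/(R_th + R_L) = 8.211 / (8.211 + 82.0) = 0.09102.
So the output falls by 9.10 %.

9.10 %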